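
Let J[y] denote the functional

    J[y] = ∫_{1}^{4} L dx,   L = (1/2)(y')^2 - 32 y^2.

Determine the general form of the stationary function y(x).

The Lagrangian is L = (1/2)(y')^2 - 32 y^2.
∂L/∂y = -64y.
∂L/∂y' = y'.
The Euler-Lagrange equation d/dx(∂L/∂y') − ∂L/∂y = 0 becomes:
    y'' + 64 y = 0
General solution: y(x) = A sin(8x) + B cos(8x), where A and B are arbitrary constants fixed by the endpoint conditions.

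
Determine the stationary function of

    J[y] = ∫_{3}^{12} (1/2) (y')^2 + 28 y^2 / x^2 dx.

The Lagrangian is L = (1/2) (y')^2 + 28 y^2 / x^2.
Compute ∂L/∂y = 56y/x^2, ∂L/∂y' = y'.
The Euler-Lagrange equation d/dx(∂L/∂y') − ∂L/∂y = 0 reduces to
    y'' − 56/x^2 · y = 0  (x > 0).
Its general solution is
    y(x) = A x^8 + B x^(-7),
with A, B fixed by the endpoint conditions.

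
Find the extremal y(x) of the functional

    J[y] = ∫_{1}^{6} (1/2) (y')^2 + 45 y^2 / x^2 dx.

The Lagrangian is L = (1/2) (y')^2 + 45 y^2 / x^2.
Compute ∂L/∂y = 90y/x^2, ∂L/∂y' = y'.
The Euler-Lagrange equation d/dx(∂L/∂y') − ∂L/∂y = 0 reduces to
    y'' − 90/x^2 · y = 0  (x > 0).
Its general solution is
    y(x) = A x^10 + B x^(-9),
with A, B fixed by the endpoint conditions.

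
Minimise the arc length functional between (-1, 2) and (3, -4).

Arc-length functional: J[y] = ∫ sqrt(1 + (y')^2) dx.
Lagrangian L = sqrt(1 + (y')^2) has no explicit y dependence, so ∂L/∂y = 0 and the Euler-Lagrange equation gives
    d/dx( y' / sqrt(1 + (y')^2) ) = 0  ⇒  y' / sqrt(1 + (y')^2) = const.
Hence y' is constant, so y(x) is affine.
Fitting the endpoints (-1, 2) and (3, -4):
    slope m = ((-4) − 2) / (3 − (-1)) = -3/2,
    intercept c = 2 − m·(-1) = 1/2.
Extremal: y(x) = (-3/2) x + 1/2.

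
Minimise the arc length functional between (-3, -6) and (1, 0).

Arc-length functional: J[y] = ∫ sqrt(1 + (y')^2) dx.
Lagrangian L = sqrt(1 + (y')^2) has no explicit y dependence, so ∂L/∂y = 0 and the Euler-Lagrange equation gives
    d/dx( y' / sqrt(1 + (y')^2) ) = 0  ⇒  y' / sqrt(1 + (y')^2) = const.
Hence y' is constant, so y(x) is affine.
Fitting the endpoints (-3, -6) and (1, 0):
    slope m = (0 − (-6)) / (1 − (-3)) = 3/2,
    intercept c = (-6) − m·(-3) = -3/2.
Extremal: y(x) = (3/2) x - 3/2.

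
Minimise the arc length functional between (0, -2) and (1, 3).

Arc-length functional: J[y] = ∫ sqrt(1 + (y')^2) dx.
Lagrangian L = sqrt(1 + (y')^2) has no explicit y dependence, so ∂L/∂y = 0 and the Euler-Lagrange equation gives
    d/dx( y' / sqrt(1 + (y')^2) ) = 0  ⇒  y' / sqrt(1 + (y')^2) = const.
Hence y' is constant, so y(x) is affine.
Fitting the endpoints (0, -2) and (1, 3):
    slope m = (3 − (-2)) / (1 − 0) = 5,
    intercept c = (-2) − m·0 = -2.
Extremal: y(x) = 5 x - 2.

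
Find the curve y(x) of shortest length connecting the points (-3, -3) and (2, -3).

Arc-length functional: J[y] = ∫ sqrt(1 + (y')^2) dx.
Lagrangian L = sqrt(1 + (y')^2) has no explicit y dependence, so ∂L/∂y = 0 and the Euler-Lagrange equation gives
    d/dx( y' / sqrt(1 + (y')^2) ) = 0  ⇒  y' / sqrt(1 + (y')^2) = const.
Hence y' is constant, so y(x) is affine.
Fitting the endpoints (-3, -3) and (2, -3):
    slope m = ((-3) − (-3)) / (2 − (-3)) = 0,
    intercept c = (-3) − m·(-3) = -3.
Extremal: y(x) = -3.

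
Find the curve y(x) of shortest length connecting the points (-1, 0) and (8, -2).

Arc-length functional: J[y] = ∫ sqrt(1 + (y')^2) dx.
Lagrangian L = sqrt(1 + (y')^2) has no explicit y dependence, so ∂L/∂y = 0 and the Euler-Lagrange equation gives
    d/dx( y' / sqrt(1 + (y')^2) ) = 0  ⇒  y' / sqrt(1 + (y')^2) = const.
Hence y' is constant, so y(x) is affine.
Fitting the endpoints (-1, 0) and (8, -2):
    slope m = ((-2) − 0) / (8 − (-1)) = -2/9,
    intercept c = 0 − m·(-1) = -2/9.
Extremal: y(x) = (-2/9) x - 2/9.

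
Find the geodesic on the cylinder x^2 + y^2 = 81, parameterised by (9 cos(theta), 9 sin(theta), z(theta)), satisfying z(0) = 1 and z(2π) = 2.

Parameterise the cylinder of radius R = 9 as
    r(θ) = (9 cos θ, 9 sin θ, z(θ)).
The arc-length element is
    ds = sqrt(81 + (dz/dθ)^2) dθ,
so the Lagrangian is L = sqrt(81 + z'^2).
L depends on z' only, not on z or θ, so ∂L/∂z = 0 and
    ∂L/∂z' = z' / sqrt(81 + z'^2).
The Euler-Lagrange equation gives
    d/dθ( z' / sqrt(81 + z'^2) ) = 0,
so z' is constant. Integrating once:
    z(θ) = a θ + b,
a helix on the cylinder (a straight line when the cylinder is unrolled). The constants a, b are determined by the endpoint conditions.
With endpoint conditions z(0) = 1 and z(2π) = 2: from z(0) = b we get b = 1, and a·2π + 1 = 2 gives a = 1/(2π), so
    z(θ) = (1/(2π)) θ + 1.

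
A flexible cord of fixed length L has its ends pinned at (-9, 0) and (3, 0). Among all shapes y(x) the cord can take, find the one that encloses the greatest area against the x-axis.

Set up the augmented Lagrangian using a multiplier λ for the length constraint:
    F(y, y') = y − λ sqrt(1 + y'^2).
F has no explicit x dependence, so the Beltrami identity yields a first integral
    F − y' ∂F/∂y' = C.
Compute ∂F/∂y' = −λ y' / sqrt(1 + y'^2). Then
    y − λ sqrt(1 + y'^2) + λ y'^2 / sqrt(1 + y'^2) = C
    ⇒  y − λ / sqrt(1 + y'^2) = C.
Solving for y' and integrating gives
    (x − a)^2 + (y − b)^2 = λ^2,
a circular arc of radius λ. The constants a, b are determined by the endpoint conditions y(-9) = y(3) = 0, and λ is fixed implicitly by the length constraint
    ∫_{-9}^{3} sqrt(1 + y'^2) dx = L.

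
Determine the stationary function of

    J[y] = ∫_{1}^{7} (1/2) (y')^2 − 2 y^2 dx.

The Lagrangian is L = (1/2) (y')^2 − 2 y^2.
Compute ∂L/∂y = -4y, ∂L/∂y' = y'.
The Euler-Lagrange equation d/dx(∂L/∂y') − ∂L/∂y = 0 reduces to
    y'' + 4 y = 0.
Its general solution is
    y(x) = A sin(2x) + B cos(2x),
with A, B fixed by the endpoint conditions.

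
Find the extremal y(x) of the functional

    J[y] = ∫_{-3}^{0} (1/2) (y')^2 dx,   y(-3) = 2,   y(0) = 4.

The Lagrangian is L = (1/2) (y')^2.
Compute ∂L/∂y = 0, ∂L/∂y' = y'.
The Euler-Lagrange equation d/dx(∂L/∂y') − ∂L/∂y = 0 reduces to
    y'' = 0.
Its general solution is
    y(x) = A x + B,
with A, B fixed by the endpoint conditions.
Applying the endpoint conditions y(-3) = 2 and y(0) = 4: solve A·-3 + B = 2 and A·0 + B = 4. Subtracting gives A(0 − -3) = 4 − 2, so A = 2/3, and B = 2 − A·-3 = 4. Therefore
    y(x) = (2/3) x + 4.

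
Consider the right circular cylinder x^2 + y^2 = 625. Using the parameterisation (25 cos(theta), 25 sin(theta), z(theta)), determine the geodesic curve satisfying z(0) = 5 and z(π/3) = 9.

Parameterise the cylinder of radius R = 25 as
    r(θ) = (25 cos θ, 25 sin θ, z(θ)).
The arc-length element is
    ds = sqrt(625 + (dz/dθ)^2) dθ,
so the Lagrangian is L = sqrt(625 + z'^2).
L depends on z' only, not on z or θ, so ∂L/∂z = 0 and
    ∂L/∂z' = z' / sqrt(625 + z'^2).
The Euler-Lagrange equation gives
    d/dθ( z' / sqrt(625 + z'^2) ) = 0,
so z' is constant. Integrating once:
    z(θ) = a θ + b,
a helix on the cylinder (a straight line when the cylinder is unrolled). The constants a, b are determined by the endpoint conditions.
With endpoint conditions z(0) = 5 and z(π/3) = 9: from z(0) = b we get b = 5, and a·π/3 + 5 = 9 gives a = 12/π, so
    z(θ) = (12/π) θ + 5.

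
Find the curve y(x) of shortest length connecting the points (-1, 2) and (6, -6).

Arc-length functional: J[y] = ∫ sqrt(1 + (y')^2) dx.
Lagrangian L = sqrt(1 + (y')^2) has no explicit y dependence, so ∂L/∂y = 0 and the Euler-Lagrange equation gives
    d/dx( y' / sqrt(1 + (y')^2) ) = 0  ⇒  y' / sqrt(1 + (y')^2) = const.
Hence y' is constant, so y(x) is affine.
Fitting the endpoints (-1, 2) and (6, -6):
    slope m = ((-6) − 2) / (6 − (-1)) = -8/7,
    intercept c = 2 − m·(-1) = 6/7.
Extremal: y(x) = (-8/7) x + 6/7.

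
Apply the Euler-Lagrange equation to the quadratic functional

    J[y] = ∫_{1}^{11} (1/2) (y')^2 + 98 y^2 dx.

The Lagrangian is L = (1/2) (y')^2 + 98 y^2.
Compute ∂L/∂y = 196y, ∂L/∂y' = y'.
The Euler-Lagrange equation d/dx(∂L/∂y') − ∂L/∂y = 0 reduces to
    y'' − 196 y = 0.
Its general solution is
    y(x) = A e^(14x) + B e^(−14x),
with A, B fixed by the endpoint conditions.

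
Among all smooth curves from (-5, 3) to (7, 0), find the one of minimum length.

Arc-length functional: J[y] = ∫ sqrt(1 + (y')^2) dx.
Lagrangian L = sqrt(1 + (y')^2) has no explicit y dependence, so ∂L/∂y = 0 and the Euler-Lagrange equation gives
    d/dx( y' / sqrt(1 + (y')^2) ) = 0  ⇒  y' / sqrt(1 + (y')^2) = const.
Hence y' is constant, so y(x) is affine.
Fitting the endpoints (-5, 3) and (7, 0):
    slope m = (0 − 3) / (7 − (-5)) = -1/4,
    intercept c = 3 − m·(-5) = 7/4.
Extremal: y(x) = (-1/4) x + 7/4.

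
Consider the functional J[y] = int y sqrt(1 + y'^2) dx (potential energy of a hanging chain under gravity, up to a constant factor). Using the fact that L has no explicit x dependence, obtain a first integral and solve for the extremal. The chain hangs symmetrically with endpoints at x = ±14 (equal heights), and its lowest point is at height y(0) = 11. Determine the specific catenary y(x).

The Lagrangian L(y, y') = y sqrt(1 + y'^2) has no explicit x dependence, so the Beltrami identity applies:
    L − y' ∂L/∂y' = C.
Compute ∂L/∂y' = y · y' / sqrt(1 + y'^2). Then
    L − y' ∂L/∂y'
    = y sqrt(1 + y'^2) − y · y'^2 / sqrt(1 + y'^2)
    = y (1 + y'^2 − y'^2) / sqrt(1 + y'^2)
    = y / sqrt(1 + y'^2) = C.
Squaring gives y^2 = C^2 (1 + y'^2), i.e.
    y'^2 = y^2 / C^2 − 1.
Separating variables,
    dy / sqrt(y^2 − C^2) = dx / C,
and integrating gives arccosh(y / C) = (x − a)/C, so
    y(x) = C cosh((x − a)/C),
the catenary. The constants C and a are fixed by the two endpoint conditions (and, for the hanging-chain problem, the length constraint selects C).
Now fit the given data. The endpoints x = ±14 are symmetric at equal height, so the catenary is even about its minimum: a = 0 and y(x) = C cosh(x/C). The lowest point is y(0) = C cosh(0) = C, and we are told y(0) = 11, so C = 11. Therefore
    y(x) = 11 cosh(x/11),
and at the endpoints
    y(±14) = 11 cosh(14/11).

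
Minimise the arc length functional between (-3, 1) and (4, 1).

Arc-length functional: J[y] = ∫ sqrt(1 + (y')^2) dx.
Lagrangian L = sqrt(1 + (y')^2) has no explicit y dependence, so ∂L/∂y = 0 and the Euler-Lagrange equation gives
    d/dx( y' / sqrt(1 + (y')^2) ) = 0  ⇒  y' / sqrt(1 + (y')^2) = const.
Hence y' is constant, so y(x) is affine.
Fitting the endpoints (-3, 1) and (4, 1):
    slope m = (1 − 1) / (4 − (-3)) = 0,
    intercept c = 1 − m·(-3) = 1.
Extremal: y(x) = 1.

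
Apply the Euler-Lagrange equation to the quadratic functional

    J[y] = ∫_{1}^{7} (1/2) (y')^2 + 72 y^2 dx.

The Lagrangian is L = (1/2) (y')^2 + 72 y^2.
Compute ∂L/∂y = 144y, ∂L/∂y' = y'.
The Euler-Lagrange equation d/dx(∂L/∂y') − ∂L/∂y = 0 reduces to
    y'' − 144 y = 0.
Its general solution is
    y(x) = A e^(12x) + B e^(−12x),
with A, B fixed by the endpoint conditions.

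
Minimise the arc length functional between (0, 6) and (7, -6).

Arc-length functional: J[y] = ∫ sqrt(1 + (y')^2) dx.
Lagrangian L = sqrt(1 + (y')^2) has no explicit y dependence, so ∂L/∂y = 0 and the Euler-Lagrange equation gives
    d/dx( y' / sqrt(1 + (y')^2) ) = 0  ⇒  y' / sqrt(1 + (y')^2) = const.
Hence y' is constant, so y(x) is affine.
Fitting the endpoints (0, 6) and (7, -6):
    slope m = ((-6) − 6) / (7 − 0) = -12/7,
    intercept c = 6 − m·0 = 6.
Extremal: y(x) = (-12/7) x + 6.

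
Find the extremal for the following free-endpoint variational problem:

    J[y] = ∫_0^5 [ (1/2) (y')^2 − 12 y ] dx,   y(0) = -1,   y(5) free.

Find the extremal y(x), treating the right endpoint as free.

The Lagrangian L = (1/2) (y')^2 − 12 y gives
    ∂L/∂y = −12,   ∂L/∂y' = y'.
Euler-Lagrange: d/dx(y') − (−12) = 0, i.e. y'' + 12 = 0, so
    y(x) = −(12/2) x^2 + C1 x + C2.
Fixed left endpoint y(0) = -1 ⇒ C2 = -1.
The right endpoint x = 5 is free, so the natural (transversality) condition is ∂L/∂y' |_{x=5} = 0, i.e. y'(5) = 0.
Compute y'(x) = −12 x + C1, so y'(5) = −60 + C1 = 0 ⇒ C1 = 60.
Therefore the extremal is
    y(x) = −6 x^2 + 60 x − 1.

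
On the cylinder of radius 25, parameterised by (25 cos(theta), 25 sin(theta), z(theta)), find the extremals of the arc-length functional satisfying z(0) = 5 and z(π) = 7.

Parameterise the cylinder of radius R = 25 as
    r(θ) = (25 cos θ, 25 sin θ, z(θ)).
The arc-length element is
    ds = sqrt(625 + (dz/dθ)^2) dθ,
so the Lagrangian is L = sqrt(625 + z'^2).
L depends on z' only, not on z or θ, so ∂L/∂z = 0 and
    ∂L/∂z' = z' / sqrt(625 + z'^2).
The Euler-Lagrange equation gives
    d/dθ( z' / sqrt(625 + z'^2) ) = 0,
so z' is constant. Integrating once:
    z(θ) = a θ + b,
a helix on the cylinder (a straight line when the cylinder is unrolled). The constants a, b are determined by the endpoint conditions.
With endpoint conditions z(0) = 5 and z(π) = 7: from z(0) = b we get b = 5, and a·π + 5 = 7 gives a = 2/π, so
    z(θ) = (2/π) θ + 5.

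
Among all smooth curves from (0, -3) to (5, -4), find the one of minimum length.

Arc-length functional: J[y] = ∫ sqrt(1 + (y')^2) dx.
Lagrangian L = sqrt(1 + (y')^2) has no explicit y dependence, so ∂L/∂y = 0 and the Euler-Lagrange equation gives
    d/dx( y' / sqrt(1 + (y')^2) ) = 0  ⇒  y' / sqrt(1 + (y')^2) = const.
Hence y' is constant, so y(x) is affine.
Fitting the endpoints (0, -3) and (5, -4):
    slope m = ((-4) − (-3)) / (5 − 0) = -1/5,
    intercept c = (-3) − m·0 = -3.
Extremal: y(x) = (-1/5) x - 3.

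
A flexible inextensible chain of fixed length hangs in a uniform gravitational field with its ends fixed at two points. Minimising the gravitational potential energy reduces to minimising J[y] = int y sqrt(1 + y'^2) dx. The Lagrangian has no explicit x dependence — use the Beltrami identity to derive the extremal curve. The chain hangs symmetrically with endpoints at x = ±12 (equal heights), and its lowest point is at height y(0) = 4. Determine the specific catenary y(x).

The Lagrangian L(y, y') = y sqrt(1 + y'^2) has no explicit x dependence, so the Beltrami identity applies:
    L − y' ∂L/∂y' = C.
Compute ∂L/∂y' = y · y' / sqrt(1 + y'^2). Then
    L − y' ∂L/∂y'
    = y sqrt(1 + y'^2) − y · y'^2 / sqrt(1 + y'^2)
    = y (1 + y'^2 − y'^2) / sqrt(1 + y'^2)
    = y / sqrt(1 + y'^2) = C.
Squaring gives y^2 = C^2 (1 + y'^2), i.e.
    y'^2 = y^2 / C^2 − 1.
Separating variables,
    dy / sqrt(y^2 − C^2) = dx / C,
and integrating gives arccosh(y / C) = (x − a)/C, so
    y(x) = C cosh((x − a)/C),
the catenary. The constants C and a are fixed by the two endpoint conditions (and, for the hanging-chain problem, the length constraint selects C).
Now fit the given data. The endpoints x = ±12 are symmetric at equal height, so the catenary is even about its minimum: a = 0 and y(x) = C cosh(x/C). The lowest point is y(0) = C cosh(0) = C, and we are told y(0) = 4, so C = 4. Therefore
    y(x) = 4 cosh(x/4),
and at the endpoints
    y(±12) = 4 cosh(12/4).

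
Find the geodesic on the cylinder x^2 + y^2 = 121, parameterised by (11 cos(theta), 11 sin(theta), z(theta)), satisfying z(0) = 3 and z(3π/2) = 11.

Parameterise the cylinder of radius R = 11 as
    r(θ) = (11 cos θ, 11 sin θ, z(θ)).
The arc-length element is
    ds = sqrt(121 + (dz/dθ)^2) dθ,
so the Lagrangian is L = sqrt(121 + z'^2).
L depends on z' only, not on z or θ, so ∂L/∂z = 0 and
    ∂L/∂z' = z' / sqrt(121 + z'^2).
The Euler-Lagrange equation gives
    d/dθ( z' / sqrt(121 + z'^2) ) = 0,
so z' is constant. Integrating once:
    z(θ) = a θ + b,
a helix on the cylinder (a straight line when the cylinder is unrolled). The constants a, b are determined by the endpoint conditions.
With endpoint conditions z(0) = 3 and z(3π/2) = 11: from z(0) = b we get b = 3, and a·3π/2 + 3 = 11 gives a = 16/(3π), so
    z(θ) = (16/(3π)) θ + 3.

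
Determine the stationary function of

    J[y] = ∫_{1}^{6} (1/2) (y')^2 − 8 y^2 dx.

The Lagrangian is L = (1/2) (y')^2 − 8 y^2.
Compute ∂L/∂y = -16y, ∂L/∂y' = y'.
The Euler-Lagrange equation d/dx(∂L/∂y') − ∂L/∂y = 0 reduces to
    y'' + 16 y = 0.
Its general solution is
    y(x) = A sin(4x) + B cos(4x),
with A, B fixed by the endpoint conditions.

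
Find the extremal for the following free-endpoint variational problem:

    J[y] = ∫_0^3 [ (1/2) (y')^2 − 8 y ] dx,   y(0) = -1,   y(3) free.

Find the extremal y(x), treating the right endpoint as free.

The Lagrangian L = (1/2) (y')^2 − 8 y gives
    ∂L/∂y = −8,   ∂L/∂y' = y'.
Euler-Lagrange: d/dx(y') − (−8) = 0, i.e. y'' + 8 = 0, so
    y(x) = −(8/2) x^2 + C1 x + C2.
Fixed left endpoint y(0) = -1 ⇒ C2 = -1.
The right endpoint x = 3 is free, so the natural (transversality) condition is ∂L/∂y' |_{x=3} = 0, i.e. y'(3) = 0.
Compute y'(x) = −8 x + C1, so y'(3) = −24 + C1 = 0 ⇒ C1 = 24.
Therefore the extremal is
    y(x) = −4 x^2 + 24 x − 1.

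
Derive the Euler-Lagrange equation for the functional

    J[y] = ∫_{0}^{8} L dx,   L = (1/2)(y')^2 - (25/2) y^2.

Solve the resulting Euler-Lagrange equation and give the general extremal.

The Lagrangian is L = (1/2)(y')^2 - (25/2) y^2.
∂L/∂y = -25y.
∂L/∂y' = y'.
The Euler-Lagrange equation d/dx(∂L/∂y') − ∂L/∂y = 0 becomes:
    y'' + 25 y = 0
General solution: y(x) = A sin(5x) + B cos(5x), where A and B are arbitrary constants fixed by the endpoint conditions.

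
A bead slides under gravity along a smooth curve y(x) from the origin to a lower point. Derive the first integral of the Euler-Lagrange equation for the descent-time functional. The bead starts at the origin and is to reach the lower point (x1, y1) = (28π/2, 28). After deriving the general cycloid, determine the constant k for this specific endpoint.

The Lagrangian L = sqrt((1 + y'^2) / y) has no explicit x dependence, so the Beltrami identity applies:
    L − y' ∂L/∂y' = C.
Compute ∂L/∂y' = y' / sqrt(y (1 + y'^2)).
Substitute:
    sqrt((1 + y'^2)/y) − y'·y' / sqrt(y (1 + y'^2))
    = (1 + y'^2) / sqrt(y (1 + y'^2)) − y'^2 / sqrt(y (1 + y'^2))
    = 1 / sqrt(y (1 + y'^2)) = C.
Squaring and rearranging gives the first integral
    y (1 + y'^2) = 1/C^2 =: k   (constant).
Solving this first-order ODE by the substitution
    y = (k/2)(1 − cos θ)
yields the cycloid parameterisation
    x(θ) = (k/2)(θ − sin θ),   y(θ) = (k/2)(1 − cos θ).
The constant k is fixed by the endpoint condition.
Now fit the given lower endpoint (x1, y1) = (28π/2, 28). At the bottom of the first arch (θ = π), the parametric equations give
    y(π) = (k/2)(1 − cos π) = k,
    x(π) = (k/2)(π − sin π) = kπ/2.
Matching y(π) = 28 gives k = 28, consistent with x(π) = 28π/2. Therefore the specific cycloid is
    x(θ) = (28/2)(θ − sin θ),   y(θ) = (28/2)(1 − cos θ).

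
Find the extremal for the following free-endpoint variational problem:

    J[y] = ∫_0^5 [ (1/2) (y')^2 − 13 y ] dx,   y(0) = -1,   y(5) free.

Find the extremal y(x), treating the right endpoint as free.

The Lagrangian L = (1/2) (y')^2 − 13 y gives
    ∂L/∂y = −13,   ∂L/∂y' = y'.
Euler-Lagrange: d/dx(y') − (−13) = 0, i.e. y'' + 13 = 0, so
    y(x) = −(13/2) x^2 + C1 x + C2.
Fixed left endpoint y(0) = -1 ⇒ C2 = -1.
The right endpoint x = 5 is free, so the natural (transversality) condition is ∂L/∂y' |_{x=5} = 0, i.e. y'(5) = 0.
Compute y'(x) = −13 x + C1, so y'(5) = −65 + C1 = 0 ⇒ C1 = 65.
Therefore the extremal is
    y(x) = −(13/2) x^2 + 65 x − 1.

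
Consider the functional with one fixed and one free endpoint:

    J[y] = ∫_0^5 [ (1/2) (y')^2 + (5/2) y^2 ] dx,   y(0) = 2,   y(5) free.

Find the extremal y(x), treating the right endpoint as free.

The Lagrangian L = (1/2) (y')^2 + (5/2) y^2 gives
    ∂L/∂y = 5 y,   ∂L/∂y' = y'.
Euler-Lagrange: y'' − 5 y = 0.
With k = sqrt(5), the general solution is
    y(x) = A cosh(sqrt(5) x) + B sinh(sqrt(5) x).
Fixed left endpoint y(0) = 2 ⇒ A = 2.
The right endpoint x = 5 is free, so the natural (transversality) condition is ∂L/∂y' |_{x=5} = 0, i.e. y'(5) = 0.
Compute y'(x) = A k sinh(k x) + B k cosh(k x), so
    y'(5) = A k sinh(k·5) + B k cosh(k·5) = 0
    ⇒ B = −A tanh(k·5) = − 2 tanh(sqrt(5)·5).
Therefore the extremal is
    y(x) = 2 cosh(sqrt(5) x) − 2 tanh(sqrt(5)·5) sinh(sqrt(5) x).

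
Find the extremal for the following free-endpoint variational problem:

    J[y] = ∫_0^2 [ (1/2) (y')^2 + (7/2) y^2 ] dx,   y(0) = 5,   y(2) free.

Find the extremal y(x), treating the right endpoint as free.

The Lagrangian L = (1/2) (y')^2 + (7/2) y^2 gives
    ∂L/∂y = 7 y,   ∂L/∂y' = y'.
Euler-Lagrange: y'' − 7 y = 0.
With k = sqrt(7), the general solution is
    y(x) = A cosh(sqrt(7) x) + B sinh(sqrt(7) x).
Fixed left endpoint y(0) = 5 ⇒ A = 5.
The right endpoint x = 2 is free, so the natural (transversality) condition is ∂L/∂y' |_{x=2} = 0, i.e. y'(2) = 0.
Compute y'(x) = A k sinh(k x) + B k cosh(k x), so
    y'(2) = A k sinh(k·2) + B k cosh(k·2) = 0
    ⇒ B = −A tanh(k·2) = − 5 tanh(sqrt(7)·2).
Therefore the extremal is
    y(x) = 5 cosh(sqrt(7) x) − 5 tanh(sqrt(7)·2) sinh(sqrt(7) x).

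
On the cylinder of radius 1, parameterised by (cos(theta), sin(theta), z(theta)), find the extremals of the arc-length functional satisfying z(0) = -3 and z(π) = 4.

Parameterise the cylinder of radius R = 1 as
    r(θ) = (cos θ, sin θ, z(θ)).
The arc-length element is
    ds = sqrt(1 + (dz/dθ)^2) dθ,
so the Lagrangian is L = sqrt(1 + z'^2).
L depends on z' only, not on z or θ, so ∂L/∂z = 0 and
    ∂L/∂z' = z' / sqrt(1 + z'^2).
The Euler-Lagrange equation gives
    d/dθ( z' / sqrt(1 + z'^2) ) = 0,
so z' is constant. Integrating once:
    z(θ) = a θ + b,
a helix on the cylinder (a straight line when the cylinder is unrolled). The constants a, b are determined by the endpoint conditions.
With endpoint conditions z(0) = -3 and z(π) = 4: from z(0) = b we get b = -3, and a·π + -3 = 4 gives a = 7/π, so
    z(θ) = (7/π) θ − 3.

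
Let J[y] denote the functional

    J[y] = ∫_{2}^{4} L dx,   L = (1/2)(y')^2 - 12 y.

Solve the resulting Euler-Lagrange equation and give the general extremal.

The Lagrangian is L = (1/2)(y')^2 - 12 y.
∂L/∂y = -12.
∂L/∂y' = y'.
The Euler-Lagrange equation d/dx(∂L/∂y') − ∂L/∂y = 0 becomes:
    y'' + 12 = 0
General solution: y(x) = -6 x^2 + A x + B, where A and B are arbitrary constants fixed by the endpoint conditions.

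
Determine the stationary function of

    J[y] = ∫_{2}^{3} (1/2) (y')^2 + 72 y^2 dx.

The Lagrangian is L = (1/2) (y')^2 + 72 y^2.
Compute ∂L/∂y = 144y, ∂L/∂y' = y'.
The Euler-Lagrange equation d/dx(∂L/∂y') − ∂L/∂y = 0 reduces to
    y'' − 144 y = 0.
Its general solution is
    y(x) = A e^(12x) + B e^(−12x),
with A, B fixed by the endpoint conditions.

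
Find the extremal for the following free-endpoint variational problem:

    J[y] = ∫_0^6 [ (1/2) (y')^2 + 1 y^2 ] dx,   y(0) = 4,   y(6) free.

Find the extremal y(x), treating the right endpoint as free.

The Lagrangian L = (1/2) (y')^2 + 1 y^2 gives
    ∂L/∂y = 2 y,   ∂L/∂y' = y'.
Euler-Lagrange: y'' − 2 y = 0.
With k = sqrt(2), the general solution is
    y(x) = A cosh(sqrt(2) x) + B sinh(sqrt(2) x).
Fixed left endpoint y(0) = 4 ⇒ A = 4.
The right endpoint x = 6 is free, so the natural (transversality) condition is ∂L/∂y' |_{x=6} = 0, i.e. y'(6) = 0.
Compute y'(x) = A k sinh(k x) + B k cosh(k x), so
    y'(6) = A k sinh(k·6) + B k cosh(k·6) = 0
    ⇒ B = −A tanh(k·6) = − 4 tanh(sqrt(2)·6).
Therefore the extremal is
    y(x) = 4 cosh(sqrt(2) x) − 4 tanh(sqrt(2)·6) sinh(sqrt(2) x).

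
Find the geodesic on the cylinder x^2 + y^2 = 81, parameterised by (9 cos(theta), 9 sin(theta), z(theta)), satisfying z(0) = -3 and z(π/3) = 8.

Parameterise the cylinder of radius R = 9 as
    r(θ) = (9 cos θ, 9 sin θ, z(θ)).
The arc-length element is
    ds = sqrt(81 + (dz/dθ)^2) dθ,
so the Lagrangian is L = sqrt(81 + z'^2).
L depends on z' only, not on z or θ, so ∂L/∂z = 0 and
    ∂L/∂z' = z' / sqrt(81 + z'^2).
The Euler-Lagrange equation gives
    d/dθ( z' / sqrt(81 + z'^2) ) = 0,
so z' is constant. Integrating once:
    z(θ) = a θ + b,
a helix on the cylinder (a straight line when the cylinder is unrolled). The constants a, b are determined by the endpoint conditions.
With endpoint conditions z(0) = -3 and z(π/3) = 8: from z(0) = b we get b = -3, and a·π/3 + -3 = 8 gives a = 33/π, so
    z(θ) = (33/π) θ − 3.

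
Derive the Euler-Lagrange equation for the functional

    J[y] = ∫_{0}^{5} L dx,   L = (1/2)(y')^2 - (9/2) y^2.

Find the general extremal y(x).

The Lagrangian is L = (1/2)(y')^2 - (9/2) y^2.
∂L/∂y = -9y.
∂L/∂y' = y'.
The Euler-Lagrange equation d/dx(∂L/∂y') − ∂L/∂y = 0 becomes:
    y'' + 9 y = 0
General solution: y(x) = A sin(3x) + B cos(3x), where A and B are arbitrary constants fixed by the endpoint conditions.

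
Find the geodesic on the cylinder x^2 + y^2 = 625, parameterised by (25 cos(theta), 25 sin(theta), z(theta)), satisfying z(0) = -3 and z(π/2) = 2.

Parameterise the cylinder of radius R = 25 as
    r(θ) = (25 cos θ, 25 sin θ, z(θ)).
The arc-length element is
    ds = sqrt(625 + (dz/dθ)^2) dθ,
so the Lagrangian is L = sqrt(625 + z'^2).
L depends on z' only, not on z or θ, so ∂L/∂z = 0 and
    ∂L/∂z' = z' / sqrt(625 + z'^2).
The Euler-Lagrange equation gives
    d/dθ( z' / sqrt(625 + z'^2) ) = 0,
so z' is constant. Integrating once:
    z(θ) = a θ + b,
a helix on the cylinder (a straight line when the cylinder is unrolled). The constants a, b are determined by the endpoint conditions.
With endpoint conditions z(0) = -3 and z(π/2) = 2: from z(0) = b we get b = -3, and a·π/2 + -3 = 2 gives a = 10/π, so
    z(θ) = (10/π) θ − 3.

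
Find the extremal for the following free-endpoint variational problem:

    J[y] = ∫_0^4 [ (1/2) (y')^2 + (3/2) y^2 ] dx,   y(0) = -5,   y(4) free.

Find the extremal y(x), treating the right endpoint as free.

The Lagrangian L = (1/2) (y')^2 + (3/2) y^2 gives
    ∂L/∂y = 3 y,   ∂L/∂y' = y'.
Euler-Lagrange: y'' − 3 y = 0.
With k = sqrt(3), the general solution is
    y(x) = A cosh(sqrt(3) x) + B sinh(sqrt(3) x).
Fixed left endpoint y(0) = -5 ⇒ A = -5.
The right endpoint x = 4 is free, so the natural (transversality) condition is ∂L/∂y' |_{x=4} = 0, i.e. y'(4) = 0.
Compute y'(x) = A k sinh(k x) + B k cosh(k x), so
    y'(4) = A k sinh(k·4) + B k cosh(k·4) = 0
    ⇒ B = −A tanh(k·4) = 5 tanh(sqrt(3)·4).
Therefore the extremal is
    y(x) = −5 cosh(sqrt(3) x) + 5 tanh(sqrt(3)·4) sinh(sqrt(3) x).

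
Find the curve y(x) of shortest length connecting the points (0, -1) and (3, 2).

Arc-length functional: J[y] = ∫ sqrt(1 + (y')^2) dx.
Lagrangian L = sqrt(1 + (y')^2) has no explicit y dependence, so ∂L/∂y = 0 and the Euler-Lagrange equation gives
    d/dx( y' / sqrt(1 + (y')^2) ) = 0  ⇒  y' / sqrt(1 + (y')^2) = const.
Hence y' is constant, so y(x) is affine.
Fitting the endpoints (0, -1) and (3, 2):
    slope m = (2 − (-1)) / (3 − 0) = 1,
    intercept c = (-1) − m·0 = -1.
Extremal: y(x) = x - 1.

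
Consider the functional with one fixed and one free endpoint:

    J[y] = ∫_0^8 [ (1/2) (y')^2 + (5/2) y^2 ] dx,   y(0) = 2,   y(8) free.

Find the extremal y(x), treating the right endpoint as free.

The Lagrangian L = (1/2) (y')^2 + (5/2) y^2 gives
    ∂L/∂y = 5 y,   ∂L/∂y' = y'.
Euler-Lagrange: y'' − 5 y = 0.
With k = sqrt(5), the general solution is
    y(x) = A cosh(sqrt(5) x) + B sinh(sqrt(5) x).
Fixed left endpoint y(0) = 2 ⇒ A = 2.
The right endpoint x = 8 is free, so the natural (transversality) condition is ∂L/∂y' |_{x=8} = 0, i.e. y'(8) = 0.
Compute y'(x) = A k sinh(k x) + B k cosh(k x), so
    y'(8) = A k sinh(k·8) + B k cosh(k·8) = 0
    ⇒ B = −A tanh(k·8) = − 2 tanh(sqrt(5)·8).
Therefore the extremal is
    y(x) = 2 cosh(sqrt(5) x) − 2 tanh(sqrt(5)·8) sinh(sqrt(5) x).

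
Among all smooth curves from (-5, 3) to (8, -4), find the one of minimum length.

Arc-length functional: J[y] = ∫ sqrt(1 + (y')^2) dx.
Lagrangian L = sqrt(1 + (y')^2) has no explicit y dependence, so ∂L/∂y = 0 and the Euler-Lagrange equation gives
    d/dx( y' / sqrt(1 + (y')^2) ) = 0  ⇒  y' / sqrt(1 + (y')^2) = const.
Hence y' is constant, so y(x) is affine.
Fitting the endpoints (-5, 3) and (8, -4):
    slope m = ((-4) − 3) / (8 − (-5)) = -7/13,
    intercept c = 3 − m·(-5) = 4/13.
Extremal: y(x) = (-7/13) x + 4/13.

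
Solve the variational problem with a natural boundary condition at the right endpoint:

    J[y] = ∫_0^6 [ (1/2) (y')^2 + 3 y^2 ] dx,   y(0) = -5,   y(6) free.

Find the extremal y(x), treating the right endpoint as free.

The Lagrangian L = (1/2) (y')^2 + 3 y^2 gives
    ∂L/∂y = 6 y,   ∂L/∂y' = y'.
Euler-Lagrange: y'' − 6 y = 0.
With k = sqrt(6), the general solution is
    y(x) = A cosh(sqrt(6) x) + B sinh(sqrt(6) x).
Fixed left endpoint y(0) = -5 ⇒ A = -5.
The right endpoint x = 6 is free, so the natural (transversality) condition is ∂L/∂y' |_{x=6} = 0, i.e. y'(6) = 0.
Compute y'(x) = A k sinh(k x) + B k cosh(k x), so
    y'(6) = A k sinh(k·6) + B k cosh(k·6) = 0
    ⇒ B = −A tanh(k·6) = 5 tanh(sqrt(6)·6).
Therefore the extremal is
    y(x) = −5 cosh(sqrt(6) x) + 5 tanh(sqrt(6)·6) sinh(sqrt(6) x).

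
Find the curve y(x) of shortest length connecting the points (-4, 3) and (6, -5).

Arc-length functional: J[y] = ∫ sqrt(1 + (y')^2) dx.
Lagrangian L = sqrt(1 + (y')^2) has no explicit y dependence, so ∂L/∂y = 0 and the Euler-Lagrange equation gives
    d/dx( y' / sqrt(1 + (y')^2) ) = 0  ⇒  y' / sqrt(1 + (y')^2) = const.
Hence y' is constant, so y(x) is affine.
Fitting the endpoints (-4, 3) and (6, -5):
    slope m = ((-5) − 3) / (6 − (-4)) = -4/5,
    intercept c = 3 − m·(-4) = -1/5.
Extremal: y(x) = (-4/5) x - 1/5.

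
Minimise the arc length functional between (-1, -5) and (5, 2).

Arc-length functional: J[y] = ∫ sqrt(1 + (y')^2) dx.
Lagrangian L = sqrt(1 + (y')^2) has no explicit y dependence, so ∂L/∂y = 0 and the Euler-Lagrange equation gives
    d/dx( y' / sqrt(1 + (y')^2) ) = 0  ⇒  y' / sqrt(1 + (y')^2) = const.
Hence y' is constant, so y(x) is affine.
Fitting the endpoints (-1, -5) and (5, 2):
    slope m = (2 − (-5)) / (5 − (-1)) = 7/6,
    intercept c = (-5) − m·(-1) = -23/6.
Extremal: y(x) = (7/6) x - 23/6.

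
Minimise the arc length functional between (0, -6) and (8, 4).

Arc-length functional: J[y] = ∫ sqrt(1 + (y')^2) dx.
Lagrangian L = sqrt(1 + (y')^2) has no explicit y dependence, so ∂L/∂y = 0 and the Euler-Lagrange equation gives
    d/dx( y' / sqrt(1 + (y')^2) ) = 0  ⇒  y' / sqrt(1 + (y')^2) = const.
Hence y' is constant, so y(x) is affine.
Fitting the endpoints (0, -6) and (8, 4):
    slope m = (4 − (-6)) / (8 − 0) = 5/4,
    intercept c = (-6) − m·0 = -6.
Extremal: y(x) = (5/4) x - 6.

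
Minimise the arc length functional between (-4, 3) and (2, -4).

Arc-length functional: J[y] = ∫ sqrt(1 + (y')^2) dx.
Lagrangian L = sqrt(1 + (y')^2) has no explicit y dependence, so ∂L/∂y = 0 and the Euler-Lagrange equation gives
    d/dx( y' / sqrt(1 + (y')^2) ) = 0  ⇒  y' / sqrt(1 + (y')^2) = const.
Hence y' is constant, so y(x) is affine.
Fitting the endpoints (-4, 3) and (2, -4):
    slope m = ((-4) − 3) / (2 − (-4)) = -7/6,
    intercept c = 3 − m·(-4) = -5/3.
Extremal: y(x) = (-7/6) x - 5/3.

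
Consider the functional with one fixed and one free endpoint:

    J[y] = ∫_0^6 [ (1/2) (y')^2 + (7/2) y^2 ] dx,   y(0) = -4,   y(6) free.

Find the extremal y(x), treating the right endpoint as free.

The Lagrangian L = (1/2) (y')^2 + (7/2) y^2 gives
    ∂L/∂y = 7 y,   ∂L/∂y' = y'.
Euler-Lagrange: y'' − 7 y = 0.
With k = sqrt(7), the general solution is
    y(x) = A cosh(sqrt(7) x) + B sinh(sqrt(7) x).
Fixed left endpoint y(0) = -4 ⇒ A = -4.
The right endpoint x = 6 is free, so the natural (transversality) condition is ∂L/∂y' |_{x=6} = 0, i.e. y'(6) = 0.
Compute y'(x) = A k sinh(k x) + B k cosh(k x), so
    y'(6) = A k sinh(k·6) + B k cosh(k·6) = 0
    ⇒ B = −A tanh(k·6) = 4 tanh(sqrt(7)·6).
Therefore the extremal is
    y(x) = −4 cosh(sqrt(7) x) + 4 tanh(sqrt(7)·6) sinh(sqrt(7) x).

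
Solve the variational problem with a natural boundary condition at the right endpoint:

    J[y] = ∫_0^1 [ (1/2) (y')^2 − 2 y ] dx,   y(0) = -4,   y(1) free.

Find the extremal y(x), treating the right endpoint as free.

The Lagrangian L = (1/2) (y')^2 − 2 y gives
    ∂L/∂y = −2,   ∂L/∂y' = y'.
Euler-Lagrange: d/dx(y') − (−2) = 0, i.e. y'' + 2 = 0, so
    y(x) = −(2/2) x^2 + C1 x + C2.
Fixed left endpoint y(0) = -4 ⇒ C2 = -4.
The right endpoint x = 1 is free, so the natural (transversality) condition is ∂L/∂y' |_{x=1} = 0, i.e. y'(1) = 0.
Compute y'(x) = −2 x + C1, so y'(1) = −2 + C1 = 0 ⇒ C1 = 2.
Therefore the extremal is
    y(x) = −x^2 + 2 x − 4.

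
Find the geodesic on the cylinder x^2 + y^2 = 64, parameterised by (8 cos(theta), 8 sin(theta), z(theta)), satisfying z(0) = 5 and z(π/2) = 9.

Parameterise the cylinder of radius R = 8 as
    r(θ) = (8 cos θ, 8 sin θ, z(θ)).
The arc-length element is
    ds = sqrt(64 + (dz/dθ)^2) dθ,
so the Lagrangian is L = sqrt(64 + z'^2).
L depends on z' only, not on z or θ, so ∂L/∂z = 0 and
    ∂L/∂z' = z' / sqrt(64 + z'^2).
The Euler-Lagrange equation gives
    d/dθ( z' / sqrt(64 + z'^2) ) = 0,
so z' is constant. Integrating once:
    z(θ) = a θ + b,
a helix on the cylinder (a straight line when the cylinder is unrolled). The constants a, b are determined by the endpoint conditions.
With endpoint conditions z(0) = 5 and z(π/2) = 9: from z(0) = b we get b = 5, and a·π/2 + 5 = 9 gives a = 8/π, so
    z(θ) = (8/π) θ + 5.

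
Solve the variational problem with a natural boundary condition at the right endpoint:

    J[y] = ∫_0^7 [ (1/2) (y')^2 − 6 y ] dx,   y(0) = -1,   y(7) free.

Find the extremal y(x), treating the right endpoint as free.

The Lagrangian L = (1/2) (y')^2 − 6 y gives
    ∂L/∂y = −6,   ∂L/∂y' = y'.
Euler-Lagrange: d/dx(y') − (−6) = 0, i.e. y'' + 6 = 0, so
    y(x) = −(6/2) x^2 + C1 x + C2.
Fixed left endpoint y(0) = -1 ⇒ C2 = -1.
The right endpoint x = 7 is free, so the natural (transversality) condition is ∂L/∂y' |_{x=7} = 0, i.e. y'(7) = 0.
Compute y'(x) = −6 x + C1, so y'(7) = −42 + C1 = 0 ⇒ C1 = 42.
Therefore the extremal is
    y(x) = −3 x^2 + 42 x − 1.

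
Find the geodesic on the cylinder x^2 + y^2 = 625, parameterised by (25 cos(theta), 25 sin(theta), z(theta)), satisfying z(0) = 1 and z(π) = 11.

Parameterise the cylinder of radius R = 25 as
    r(θ) = (25 cos θ, 25 sin θ, z(θ)).
The arc-length element is
    ds = sqrt(625 + (dz/dθ)^2) dθ,
so the Lagrangian is L = sqrt(625 + z'^2).
L depends on z' only, not on z or θ, so ∂L/∂z = 0 and
    ∂L/∂z' = z' / sqrt(625 + z'^2).
The Euler-Lagrange equation gives
    d/dθ( z' / sqrt(625 + z'^2) ) = 0,
so z' is constant. Integrating once:
    z(θ) = a θ + b,
a helix on the cylinder (a straight line when the cylinder is unrolled). The constants a, b are determined by the endpoint conditions.
With endpoint conditions z(0) = 1 and z(π) = 11: from z(0) = b we get b = 1, and a·π + 1 = 11 gives a = 10/π, so
    z(θ) = (10/π) θ + 1.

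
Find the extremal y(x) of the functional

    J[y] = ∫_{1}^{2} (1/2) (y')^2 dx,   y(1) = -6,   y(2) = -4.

The Lagrangian is L = (1/2) (y')^2.
Compute ∂L/∂y = 0, ∂L/∂y' = y'.
The Euler-Lagrange equation d/dx(∂L/∂y') − ∂L/∂y = 0 reduces to
    y'' = 0.
Its general solution is
    y(x) = A x + B,
with A, B fixed by the endpoint conditions.
Applying the endpoint conditions y(1) = -6 and y(2) = -4: solve A·1 + B = -6 and A·2 + B = -4. Subtracting gives A(2 − 1) = -4 − -6, so A = 2, and B = -6 − A·1 = -8. Therefore
    y(x) = 2 x - 8.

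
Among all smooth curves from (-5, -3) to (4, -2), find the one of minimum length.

Arc-length functional: J[y] = ∫ sqrt(1 + (y')^2) dx.
Lagrangian L = sqrt(1 + (y')^2) has no explicit y dependence, so ∂L/∂y = 0 and the Euler-Lagrange equation gives
    d/dx( y' / sqrt(1 + (y')^2) ) = 0  ⇒  y' / sqrt(1 + (y')^2) = const.
Hence y' is constant, so y(x) is affine.
Fitting the endpoints (-5, -3) and (4, -2):
    slope m = ((-2) − (-3)) / (4 − (-5)) = 1/9,
    intercept c = (-3) − m·(-5) = -22/9.
Extremal: y(x) = (1/9) x - 22/9.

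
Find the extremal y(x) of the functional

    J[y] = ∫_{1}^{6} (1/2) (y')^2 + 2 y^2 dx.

The Lagrangian is L = (1/2) (y')^2 + 2 y^2.
Compute ∂L/∂y = 4y, ∂L/∂y' = y'.
The Euler-Lagrange equation d/dx(∂L/∂y') − ∂L/∂y = 0 reduces to
    y'' − 4 y = 0.
Its general solution is
    y(x) = A e^(2x) + B e^(−2x),
with A, B fixed by the endpoint conditions.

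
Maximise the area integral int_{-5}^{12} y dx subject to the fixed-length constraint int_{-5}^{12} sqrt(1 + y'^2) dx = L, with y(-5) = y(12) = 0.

Set up the augmented Lagrangian using a multiplier λ for the length constraint:
    F(y, y') = y − λ sqrt(1 + y'^2).
F has no explicit x dependence, so the Beltrami identity yields a first integral
    F − y' ∂F/∂y' = C.
Compute ∂F/∂y' = −λ y' / sqrt(1 + y'^2). Then
    y − λ sqrt(1 + y'^2) + λ y'^2 / sqrt(1 + y'^2) = C
    ⇒  y − λ / sqrt(1 + y'^2) = C.
Solving for y' and integrating gives
    (x − a)^2 + (y − b)^2 = λ^2,
a circular arc of radius λ. The constants a, b are determined by the endpoint conditions y(-5) = y(12) = 0, and λ is fixed implicitly by the length constraint
    ∫_{-5}^{12} sqrt(1 + y'^2) dx = L.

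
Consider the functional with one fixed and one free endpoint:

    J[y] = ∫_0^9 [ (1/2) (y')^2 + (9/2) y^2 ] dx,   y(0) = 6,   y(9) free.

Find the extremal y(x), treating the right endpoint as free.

The Lagrangian L = (1/2) (y')^2 + (9/2) y^2 gives
    ∂L/∂y = 9 y,   ∂L/∂y' = y'.
Euler-Lagrange: y'' − 9 y = 0.
With k = 3, the general solution is
    y(x) = A cosh(3 x) + B sinh(3 x).
Fixed left endpoint y(0) = 6 ⇒ A = 6.
The right endpoint x = 9 is free, so the natural (transversality) condition is ∂L/∂y' |_{x=9} = 0, i.e. y'(9) = 0.
Compute y'(x) = A k sinh(k x) + B k cosh(k x), so
    y'(9) = A k sinh(k·9) + B k cosh(k·9) = 0
    ⇒ B = −A tanh(k·9) = − 6 tanh(3·9).
Therefore the extremal is
    y(x) = 6 cosh(3 x) − 6 tanh(3·9) sinh(3 x).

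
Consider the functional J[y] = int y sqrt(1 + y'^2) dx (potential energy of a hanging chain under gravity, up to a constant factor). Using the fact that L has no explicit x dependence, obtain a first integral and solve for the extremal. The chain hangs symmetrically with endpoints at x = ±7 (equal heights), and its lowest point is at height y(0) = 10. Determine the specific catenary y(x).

The Lagrangian L(y, y') = y sqrt(1 + y'^2) has no explicit x dependence, so the Beltrami identity applies:
    L − y' ∂L/∂y' = C.
Compute ∂L/∂y' = y · y' / sqrt(1 + y'^2). Then
    L − y' ∂L/∂y'
    = y sqrt(1 + y'^2) − y · y'^2 / sqrt(1 + y'^2)
    = y (1 + y'^2 − y'^2) / sqrt(1 + y'^2)
    = y / sqrt(1 + y'^2) = C.
Squaring gives y^2 = C^2 (1 + y'^2), i.e.
    y'^2 = y^2 / C^2 − 1.
Separating variables,
    dy / sqrt(y^2 − C^2) = dx / C,
and integrating gives arccosh(y / C) = (x − a)/C, so
    y(x) = C cosh((x − a)/C),
the catenary. The constants C and a are fixed by the two endpoint conditions (and, for the hanging-chain problem, the length constraint selects C).
Now fit the given data. The endpoints x = ±7 are symmetric at equal height, so the catenary is even about its minimum: a = 0 and y(x) = C cosh(x/C). The lowest point is y(0) = C cosh(0) = C, and we are told y(0) = 10, so C = 10. Therefore
    y(x) = 10 cosh(x/10),
and at the endpoints
    y(±7) = 10 cosh(7/10).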